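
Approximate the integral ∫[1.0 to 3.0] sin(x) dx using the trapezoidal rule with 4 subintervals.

f(x) = sin(x)
a = 1.0, b = 3.0, n = 4
h = (b - a)/n = 0.500000

Trapezoidal rule: (h/2)[f(x₀) + 2f(x₁) + 2f(x₂) + ... + f(xₙ)]

x_0 = 1.0000, f(x_0) = 0.841471, coefficient = 1
x_1 = 1.5000, f(x_1) = 0.997495, coefficient = 2
x_2 = 2.0000, f(x_2) = 0.909297, coefficient = 2
x_3 = 2.5000, f(x_3) = 0.598472, coefficient = 2
x_4 = 3.0000, f(x_4) = 0.141120, coefficient = 1

I ≈ (0.500000/2) × 5.993120 = 1.498280
Exact value: 1.530295
Error: 0.032015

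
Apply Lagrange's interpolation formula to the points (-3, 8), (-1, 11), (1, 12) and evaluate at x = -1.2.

Lagrange interpolation formula:
P(x) = Σ yᵢ × Lᵢ(x)
where Lᵢ(x) = Π_{j≠i} (x - xⱼ)/(xᵢ - xⱼ)

L_0(-1.2) = (-1.2 - (-1))/(-3 - (-1)) × (-1.2 - 1)/(-3 - 1) = 0.055000
L_1(-1.2) = (-1.2 - (-3))/(-1 - (-3)) × (-1.2 - 1)/(-1 - 1) = 0.990000
L_2(-1.2) = (-1.2 - (-3))/(1 - (-3)) × (-1.2 - (-1))/(1 - (-1)) = -0.045000

P(-1.2) = 8×L_0(-1.2) + 11×L_1(-1.2) + 12×L_2(-1.2)
P(-1.2) = 10.790000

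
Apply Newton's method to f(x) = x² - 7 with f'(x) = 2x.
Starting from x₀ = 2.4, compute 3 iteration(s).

f(x) = x² - 7
f'(x) = 2x
x₀ = 2.4

Newton-Raphson formula: x_{n+1} = x_n - f(x_n)/f'(x_n)

Iteration 1:
  f(2.400000) = -1.240000
  f'(2.400000) = 4.800000
  x_1 = 2.400000 - (-1.240000)/4.800000 = 2.658333
Iteration 2:
  f(2.658333) = 0.066736
  f'(2.658333) = 5.316667
  x_2 = 2.658333 - 0.066736/5.316667 = 2.645781
Iteration 3:
  f(2.645781) = 0.000158
  f'(2.645781) = 5.291562
  x_3 = 2.645781 - 0.000158/5.291562 = 2.645751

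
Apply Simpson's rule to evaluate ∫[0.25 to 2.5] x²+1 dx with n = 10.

f(x) = x²+1
a = 0.25, b = 2.5, n = 10
h = (b - a)/n = 0.225000

Simpson's rule: (h/3)[f(x₀) + 4f(x₁) + 2f(x₂) + ... + f(xₙ)]

x_0 = 0.2500, f(x_0) = 1.062500, coefficient = 1
x_1 = 0.4750, f(x_1) = 1.225625, coefficient = 4
x_2 = 0.7000, f(x_2) = 1.490000, coefficient = 2
x_3 = 0.9250, f(x_3) = 1.855625, coefficient = 4
x_4 = 1.1500, f(x_4) = 2.322500, coefficient = 2
x_5 = 1.3750, f(x_5) = 2.890625, coefficient = 4
x_6 = 1.6000, f(x_6) = 3.560000, coefficient = 2
x_7 = 1.8250, f(x_7) = 4.330625, coefficient = 4
x_8 = 2.0500, f(x_8) = 5.202500, coefficient = 2
x_9 = 2.2750, f(x_9) = 6.175625, coefficient = 4
x_10 = 2.5000, f(x_10) = 7.250000, coefficient = 1

I ≈ (0.225000/3) × 99.375000 = 7.453125
Exact value: 7.453125
Error: 0.000000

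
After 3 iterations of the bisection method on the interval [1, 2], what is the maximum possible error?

Bisection error bound: |error| ≤ (b-a)/2^n
|error| ≤ (2 - 1)/2^3 = 1/2^3
|error| ≤ 0.1250000000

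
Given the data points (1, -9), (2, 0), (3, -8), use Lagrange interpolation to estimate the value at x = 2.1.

Lagrange interpolation formula:
P(x) = Σ yᵢ × Lᵢ(x)
where Lᵢ(x) = Π_{j≠i} (x - xⱼ)/(xᵢ - xⱼ)

L_0(2.1) = (2.1 - 2)/(1 - 2) × (2.1 - 3)/(1 - 3) = -0.045000
L_1(2.1) = (2.1 - 1)/(2 - 1) × (2.1 - 3)/(2 - 3) = 0.990000
L_2(2.1) = (2.1 - 1)/(3 - 1) × (2.1 - 2)/(3 - 2) = 0.055000

P(2.1) = (-9)×L_0(2.1) + 0×L_1(2.1) + (-8)×L_2(2.1)
P(2.1) = -0.035000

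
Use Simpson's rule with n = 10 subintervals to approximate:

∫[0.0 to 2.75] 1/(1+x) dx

f(x) = 1/(1+x)
a = 0.0, b = 2.75, n = 10
h = (b - a)/n = 0.275000

Simpson's rule: (h/3)[f(x₀) + 4f(x₁) + 2f(x₂) + ... + f(xₙ)]

x_0 = 0.0000, f(x_0) = 1.000000, coefficient = 1
x_1 = 0.2750, f(x_1) = 0.784314, coefficient = 4
x_2 = 0.5500, f(x_2) = 0.645161, coefficient = 2
x_3 = 0.8250, f(x_3) = 0.547945, coefficient = 4
x_4 = 1.1000, f(x_4) = 0.476190, coefficient = 2
x_5 = 1.3750, f(x_5) = 0.421053, coefficient = 4
x_6 = 1.6500, f(x_6) = 0.377358, coefficient = 2
x_7 = 1.9250, f(x_7) = 0.341880, coefficient = 4
x_8 = 2.2000, f(x_8) = 0.312500, coefficient = 2
x_9 = 2.4750, f(x_9) = 0.287770, coefficient = 4
x_10 = 2.7500, f(x_10) = 0.266667, coefficient = 1

I ≈ (0.275000/3) × 14.420934 = 1.321919
Exact value: 1.321756
Error: 0.000163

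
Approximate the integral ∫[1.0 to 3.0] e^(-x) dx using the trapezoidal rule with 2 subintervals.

f(x) = e^(-x)
a = 1.0, b = 3.0, n = 2
h = (b - a)/n = 1.000000

Trapezoidal rule: (h/2)[f(x₀) + 2f(x₁) + 2f(x₂) + ... + f(xₙ)]

x_0 = 1.0000, f(x_0) = 0.367879, coefficient = 1
x_1 = 2.0000, f(x_1) = 0.135335, coefficient = 2
x_2 = 3.0000, f(x_2) = 0.049787, coefficient = 1

I ≈ (1.000000/2) × 0.688337 = 0.344169
Exact value: 0.318092
Error: 0.026076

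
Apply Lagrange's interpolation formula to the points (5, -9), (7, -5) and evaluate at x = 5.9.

Lagrange interpolation formula:
P(x) = Σ yᵢ × Lᵢ(x)
where Lᵢ(x) = Π_{j≠i} (x - xⱼ)/(xᵢ - xⱼ)

L_0(5.9) = (5.9 - 7)/(5 - 7) = 0.550000
L_1(5.9) = (5.9 - 5)/(7 - 5) = 0.450000

P(5.9) = (-9)×L_0(5.9) + (-5)×L_1(5.9)
P(5.9) = -7.200000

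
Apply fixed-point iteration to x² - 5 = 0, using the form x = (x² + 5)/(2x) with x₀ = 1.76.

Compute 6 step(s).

Equation: x² - 5 = 0
Fixed-point form: x = (x² + 5)/(2x)
x₀ = 1.76

x_1 = g(1.760000) = 2.300455
x_2 = g(2.300455) = 2.236969
x_3 = g(2.236969) = 2.236068
x_4 = g(2.236068) = 2.236068
x_5 = g(2.236068) = 2.236068
x_6 = g(2.236068) = 2.236068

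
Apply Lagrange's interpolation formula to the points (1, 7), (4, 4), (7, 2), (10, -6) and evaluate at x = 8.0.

Lagrange interpolation formula:
P(x) = Σ yᵢ × Lᵢ(x)
where Lᵢ(x) = Π_{j≠i} (x - xⱼ)/(xᵢ - xⱼ)

L_0(8.0) = (8.0 - 4)/(1 - 4) × (8.0 - 7)/(1 - 7) × (8.0 - 10)/(1 - 10) = 0.049383
L_1(8.0) = (8.0 - 1)/(4 - 1) × (8.0 - 7)/(4 - 7) × (8.0 - 10)/(4 - 10) = -0.259259
L_2(8.0) = (8.0 - 1)/(7 - 1) × (8.0 - 4)/(7 - 4) × (8.0 - 10)/(7 - 10) = 1.037037
L_3(8.0) = (8.0 - 1)/(10 - 1) × (8.0 - 4)/(10 - 4) × (8.0 - 7)/(10 - 7) = 0.172840

P(8.0) = 7×L_0(8.0) + 4×L_1(8.0) + 2×L_2(8.0) + (-6)×L_3(8.0)
P(8.0) = 0.345679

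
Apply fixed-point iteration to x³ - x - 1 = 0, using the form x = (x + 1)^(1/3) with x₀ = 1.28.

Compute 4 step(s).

Equation: x³ - x - 1 = 0
Fixed-point form: x = (x + 1)^(1/3)
x₀ = 1.28

x_1 = g(1.280000) = 1.316169
x_2 = g(1.316169) = 1.323092
x_3 = g(1.323092) = 1.324409
x_4 = g(1.324409) = 1.324659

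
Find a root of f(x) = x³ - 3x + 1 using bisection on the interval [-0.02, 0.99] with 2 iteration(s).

f(x) = x³ - 3x + 1
Initial interval: [-0.02, 0.99]

Iteration 1:
  c_1 = (-0.020000 + 0.990000)/2 = 0.485000
  f(c_1) = f(0.485000) = -0.340916
  f(a) × f(c) < 0, new interval: [-0.020000, 0.485000]
Iteration 2:
  c_2 = (-0.020000 + 0.485000)/2 = 0.232500
  f(c_2) = f(0.232500) = 0.315068
  f(a) × f(c) ≥ 0, new interval: [0.232500, 0.485000]

After 2 iteration(s), the approximation is c_2 = 0.232500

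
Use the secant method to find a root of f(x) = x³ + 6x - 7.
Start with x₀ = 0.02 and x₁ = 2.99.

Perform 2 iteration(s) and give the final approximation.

f(x) = x³ + 6x - 7
x₀ = 0.02, x₁ = 2.99

Secant formula: x_{n+1} = x_n - f(x_n)(x_n - x_{n-1})/(f(x_n) - f(x_{n-1}))

Iteration 1:
  f(0.020000) = -6.879992
  f(2.990000) = 37.670899
  x_2 = 2.990000 - 37.670899×(2.990000 - 0.020000)/(37.670899 - (-6.879992))
       = 0.478657
Iteration 2:
  f(2.990000) = 37.670899
  f(0.478657) = -4.018392
  x_3 = 0.478657 - (-4.018392)×(0.478657 - 2.990000)/(-4.018392 - 37.670899)
       = 0.720723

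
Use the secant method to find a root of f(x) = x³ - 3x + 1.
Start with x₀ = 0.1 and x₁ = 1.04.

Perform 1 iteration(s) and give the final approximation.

f(x) = x³ - 3x + 1
x₀ = 0.1, x₁ = 1.04

Secant formula: x_{n+1} = x_n - f(x_n)(x_n - x_{n-1})/(f(x_n) - f(x_{n-1}))

Iteration 1:
  f(0.100000) = 0.701000
  f(1.040000) = -0.995136
  x_2 = 1.040000 - (-0.995136)×(1.040000 - 0.100000)/(-0.995136 - 0.701000)
       = 0.488495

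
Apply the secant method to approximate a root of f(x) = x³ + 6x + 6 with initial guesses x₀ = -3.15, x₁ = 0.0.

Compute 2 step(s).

f(x) = x³ + 6x + 6
x₀ = -3.15, x₁ = 0.0

Secant formula: x_{n+1} = x_n - f(x_n)(x_n - x_{n-1})/(f(x_n) - f(x_{n-1}))

Iteration 1:
  f(-3.150000) = -44.155875
  f(0.000000) = 6.000000
  x_2 = 0.000000 - 6.000000×(0.000000 - (-3.150000))/(6.000000 - (-44.155875))
       = -0.376825
Iteration 2:
  f(0.000000) = 6.000000
  f(-0.376825) = 3.685540
  x_3 = -0.376825 - 3.685540×(-0.376825 - 0.000000)/(3.685540 - 6.000000)
       = -0.976881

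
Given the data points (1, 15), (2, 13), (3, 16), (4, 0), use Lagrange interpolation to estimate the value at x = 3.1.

Lagrange interpolation formula:
P(x) = Σ yᵢ × Lᵢ(x)
where Lᵢ(x) = Π_{j≠i} (x - xⱼ)/(xᵢ - xⱼ)

L_0(3.1) = (3.1 - 2)/(1 - 2) × (3.1 - 3)/(1 - 3) × (3.1 - 4)/(1 - 4) = 0.016500
L_1(3.1) = (3.1 - 1)/(2 - 1) × (3.1 - 3)/(2 - 3) × (3.1 - 4)/(2 - 4) = -0.094500
L_2(3.1) = (3.1 - 1)/(3 - 1) × (3.1 - 2)/(3 - 2) × (3.1 - 4)/(3 - 4) = 1.039500
L_3(3.1) = (3.1 - 1)/(4 - 1) × (3.1 - 2)/(4 - 2) × (3.1 - 3)/(4 - 3) = 0.038500

P(3.1) = 15×L_0(3.1) + 13×L_1(3.1) + 16×L_2(3.1) + 0×L_3(3.1)
P(3.1) = 15.651000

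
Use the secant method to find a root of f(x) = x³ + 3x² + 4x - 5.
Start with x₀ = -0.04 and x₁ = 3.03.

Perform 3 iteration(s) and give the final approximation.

f(x) = x³ + 3x² + 4x - 5
x₀ = -0.04, x₁ = 3.03

Secant formula: x_{n+1} = x_n - f(x_n)(x_n - x_{n-1})/(f(x_n) - f(x_{n-1}))

Iteration 1:
  f(-0.040000) = -5.155264
  f(3.030000) = 62.480827
  x_2 = 3.030000 - 62.480827×(3.030000 - (-0.040000))/(62.480827 - (-5.155264))
       = 0.193997
Iteration 2:
  f(3.030000) = 62.480827
  f(0.193997) = -4.103805
  x_3 = 0.193997 - (-4.103805)×(0.193997 - 3.030000)/(-4.103805 - 62.480827)
       = 0.368788
Iteration 3:
  f(0.193997) = -4.103805
  f(0.368788) = -3.066675
  x_4 = 0.368788 - (-3.066675)×(0.368788 - 0.193997)/(-3.066675 - (-4.103805))
       = 0.885626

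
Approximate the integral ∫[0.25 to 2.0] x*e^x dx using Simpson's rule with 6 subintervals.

f(x) = x*e^x
a = 0.25, b = 2.0, n = 6
h = (b - a)/n = 0.291667

Simpson's rule: (h/3)[f(x₀) + 4f(x₁) + 2f(x₂) + ... + f(xₙ)]

x_0 = 0.2500, f(x_0) = 0.321006, coefficient = 1
x_1 = 0.5417, f(x_1) = 0.931054, coefficient = 4
x_2 = 0.8333, f(x_2) = 1.917480, coefficient = 2
x_3 = 1.1250, f(x_3) = 3.465244, coefficient = 4
x_4 = 1.4167, f(x_4) = 5.841417, coefficient = 2
x_5 = 1.7083, f(x_5) = 9.429580, coefficient = 4
x_6 = 2.0000, f(x_6) = 14.778112, coefficient = 1

I ≈ (0.291667/3) × 85.920425 = 8.353375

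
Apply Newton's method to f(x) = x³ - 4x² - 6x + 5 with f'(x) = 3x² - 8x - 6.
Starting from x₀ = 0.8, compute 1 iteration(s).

f(x) = x³ - 4x² - 6x + 5
f'(x) = 3x² - 8x - 6
x₀ = 0.8

Newton-Raphson formula: x_{n+1} = x_n - f(x_n)/f'(x_n)

Iteration 1:
  f(0.800000) = -1.848000
  f'(0.800000) = -10.480000
  x_1 = 0.800000 - (-1.848000)/(-10.480000) = 0.623664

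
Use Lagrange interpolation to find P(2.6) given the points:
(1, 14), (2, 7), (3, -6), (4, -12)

Lagrange interpolation formula:
P(x) = Σ yᵢ × Lᵢ(x)
where Lᵢ(x) = Π_{j≠i} (x - xⱼ)/(xᵢ - xⱼ)

L_0(2.6) = (2.6 - 2)/(1 - 2) × (2.6 - 3)/(1 - 3) × (2.6 - 4)/(1 - 4) = -0.056000
L_1(2.6) = (2.6 - 1)/(2 - 1) × (2.6 - 3)/(2 - 3) × (2.6 - 4)/(2 - 4) = 0.448000
L_2(2.6) = (2.6 - 1)/(3 - 1) × (2.6 - 2)/(3 - 2) × (2.6 - 4)/(3 - 4) = 0.672000
L_3(2.6) = (2.6 - 1)/(4 - 1) × (2.6 - 2)/(4 - 2) × (2.6 - 3)/(4 - 3) = -0.064000

P(2.6) = 14×L_0(2.6) + 7×L_1(2.6) + (-6)×L_2(2.6) + (-12)×L_3(2.6)
P(2.6) = -0.912000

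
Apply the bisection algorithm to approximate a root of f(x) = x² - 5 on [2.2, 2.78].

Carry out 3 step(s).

f(x) = x² - 5
Initial interval: [2.2, 2.78]

Iteration 1:
  c_1 = (2.200000 + 2.780000)/2 = 2.490000
  f(c_1) = f(2.490000) = 1.200100
  f(a) × f(c) < 0, new interval: [2.200000, 2.490000]
Iteration 2:
  c_2 = (2.200000 + 2.490000)/2 = 2.345000
  f(c_2) = f(2.345000) = 0.499025
  f(a) × f(c) < 0, new interval: [2.200000, 2.345000]
Iteration 3:
  c_3 = (2.200000 + 2.345000)/2 = 2.272500
  f(c_3) = f(2.272500) = 0.164256
  f(a) × f(c) < 0, new interval: [2.200000, 2.272500]

After 3 iteration(s), the approximation is c_3 = 2.272500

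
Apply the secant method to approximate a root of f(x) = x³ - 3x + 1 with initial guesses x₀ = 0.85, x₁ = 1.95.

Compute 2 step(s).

f(x) = x³ - 3x + 1
x₀ = 0.85, x₁ = 1.95

Secant formula: x_{n+1} = x_n - f(x_n)(x_n - x_{n-1})/(f(x_n) - f(x_{n-1}))

Iteration 1:
  f(0.850000) = -0.935875
  f(1.950000) = 2.564875
  x_2 = 1.950000 - 2.564875×(1.950000 - 0.850000)/(2.564875 - (-0.935875))
       = 1.144069
Iteration 2:
  f(1.950000) = 2.564875
  f(1.144069) = -0.934742
  x_3 = 1.144069 - (-0.934742)×(1.144069 - 1.950000)/(-0.934742 - 2.564875)
       = 1.359332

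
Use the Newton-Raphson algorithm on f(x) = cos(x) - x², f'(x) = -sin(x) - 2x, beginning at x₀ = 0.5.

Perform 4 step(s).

f(x) = cos(x) - x²
f'(x) = -sin(x) - 2x
x₀ = 0.5

Newton-Raphson formula: x_{n+1} = x_n - f(x_n)/f'(x_n)

Iteration 1:
  f(0.500000) = 0.627583
  f'(0.500000) = -1.479426
  x_1 = 0.500000 - 0.627583/(-1.479426) = 0.924207
Iteration 2:
  f(0.924207) = -0.251691
  f'(0.924207) = -2.646557
  x_2 = 0.924207 - (-0.251691)/(-2.646557) = 0.829106
Iteration 3:
  f(0.829106) = -0.011881
  f'(0.829106) = -2.395539
  x_3 = 0.829106 - (-0.011881)/(-2.395539) = 0.824146
Iteration 4:
  f(0.824146) = -0.000033
  f'(0.824146) = -2.382260
  x_4 = 0.824146 - (-0.000033)/(-2.382260) = 0.824132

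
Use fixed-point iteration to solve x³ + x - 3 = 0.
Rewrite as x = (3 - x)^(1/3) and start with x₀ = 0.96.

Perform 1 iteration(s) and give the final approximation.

Equation: x³ + x - 3 = 0
Fixed-point form: x = (3 - x)^(1/3)
x₀ = 0.96

x_1 = g(0.960000) = 1.268265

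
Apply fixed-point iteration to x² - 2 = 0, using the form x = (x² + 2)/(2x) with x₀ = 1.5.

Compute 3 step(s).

Equation: x² - 2 = 0
Fixed-point form: x = (x² + 2)/(2x)
x₀ = 1.5

x_1 = g(1.500000) = 1.416667
x_2 = g(1.416667) = 1.414216
x_3 = g(1.414216) = 1.414214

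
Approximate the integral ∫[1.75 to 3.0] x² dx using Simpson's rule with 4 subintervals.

f(x) = x²
a = 1.75, b = 3.0, n = 4
h = (b - a)/n = 0.312500

Simpson's rule: (h/3)[f(x₀) + 4f(x₁) + 2f(x₂) + ... + f(xₙ)]

x_0 = 1.7500, f(x_0) = 3.062500, coefficient = 1
x_1 = 2.0625, f(x_1) = 4.253906, coefficient = 4
x_2 = 2.3750, f(x_2) = 5.640625, coefficient = 2
x_3 = 2.6875, f(x_3) = 7.222656, coefficient = 4
x_4 = 3.0000, f(x_4) = 9.000000, coefficient = 1

I ≈ (0.312500/3) × 69.250000 = 7.213542
Exact value: 7.213542
Error: 0.000000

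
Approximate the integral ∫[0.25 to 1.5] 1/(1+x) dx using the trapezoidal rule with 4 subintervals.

f(x) = 1/(1+x)
a = 0.25, b = 1.5, n = 4
h = (b - a)/n = 0.312500

Trapezoidal rule: (h/2)[f(x₀) + 2f(x₁) + 2f(x₂) + ... + f(xₙ)]

x_0 = 0.2500, f(x_0) = 0.800000, coefficient = 1
x_1 = 0.5625, f(x_1) = 0.640000, coefficient = 2
x_2 = 0.8750, f(x_2) = 0.533333, coefficient = 2
x_3 = 1.1875, f(x_3) = 0.457143, coefficient = 2
x_4 = 1.5000, f(x_4) = 0.400000, coefficient = 1

I ≈ (0.312500/2) × 4.460952 = 0.697024
Exact value: 0.693147
Error: 0.003877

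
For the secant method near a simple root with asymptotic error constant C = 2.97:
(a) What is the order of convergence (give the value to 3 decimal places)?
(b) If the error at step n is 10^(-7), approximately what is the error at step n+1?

(a) Secant method has superlinear convergence with order φ = (1+√5)/2 ≈ 1.618.
    This means |e_{n+1}| ≈ C|e_n|^1.618.

(b) With |e_n| = 10^(-7) and C = 2.97:
    |e_{n+1}| ≈ 2.97 × (10^(-7))^1.618 = 2.97 × 10^(-11.33)

(a) ≈ 1.618 (golden ratio); (b) |e_{n+1}| ≈ 1.401e-11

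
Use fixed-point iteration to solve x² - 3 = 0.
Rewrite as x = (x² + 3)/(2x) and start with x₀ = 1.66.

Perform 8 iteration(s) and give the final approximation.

Equation: x² - 3 = 0
Fixed-point form: x = (x² + 3)/(2x)
x₀ = 1.66

x_1 = g(1.660000) = 1.733614
x_2 = g(1.733614) = 1.732052
x_3 = g(1.732052) = 1.732051
x_4 = g(1.732051) = 1.732051
x_5 = g(1.732051) = 1.732051
x_6 = g(1.732051) = 1.732051
x_7 = g(1.732051) = 1.732051
x_8 = g(1.732051) = 1.732051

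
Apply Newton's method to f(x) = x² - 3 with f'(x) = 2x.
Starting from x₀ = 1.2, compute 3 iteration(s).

f(x) = x² - 3
f'(x) = 2x
x₀ = 1.2

Newton-Raphson formula: x_{n+1} = x_n - f(x_n)/f'(x_n)

Iteration 1:
  f(1.200000) = -1.560000
  f'(1.200000) = 2.400000
  x_1 = 1.200000 - (-1.560000)/2.400000 = 1.850000
Iteration 2:
  f(1.850000) = 0.422500
  f'(1.850000) = 3.700000
  x_2 = 1.850000 - 0.422500/3.700000 = 1.735811
Iteration 3:
  f(1.735811) = 0.013039
  f'(1.735811) = 3.471622
  x_3 = 1.735811 - 0.013039/3.471622 = 1.732055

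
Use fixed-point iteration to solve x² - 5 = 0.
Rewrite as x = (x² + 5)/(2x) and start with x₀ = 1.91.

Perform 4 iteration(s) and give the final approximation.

Equation: x² - 5 = 0
Fixed-point form: x = (x² + 5)/(2x)
x₀ = 1.91

x_1 = g(1.910000) = 2.263901
x_2 = g(2.263901) = 2.236239
x_3 = g(2.236239) = 2.236068
x_4 = g(2.236068) = 2.236068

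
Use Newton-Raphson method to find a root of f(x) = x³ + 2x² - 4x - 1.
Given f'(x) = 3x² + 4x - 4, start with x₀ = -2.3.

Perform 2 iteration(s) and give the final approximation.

f(x) = x³ + 2x² - 4x - 1
f'(x) = 3x² + 4x - 4
x₀ = -2.3

Newton-Raphson formula: x_{n+1} = x_n - f(x_n)/f'(x_n)

Iteration 1:
  f(-2.300000) = 6.613000
  f'(-2.300000) = 2.670000
  x_1 = -2.300000 - 6.613000/2.670000 = -4.776779
Iteration 2:
  f(-4.776779) = -45.252367
  f'(-4.776779) = 45.345737
  x_2 = -4.776779 - (-45.252367)/45.345737 = -3.778838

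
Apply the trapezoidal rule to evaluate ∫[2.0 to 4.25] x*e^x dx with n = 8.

f(x) = x*e^x
a = 2.0, b = 4.25, n = 8
h = (b - a)/n = 0.281250

Trapezoidal rule: (h/2)[f(x₀) + 2f(x₁) + 2f(x₂) + ... + f(xₙ)]

x_0 = 2.0000, f(x_0) = 14.778112, coefficient = 1
x_1 = 2.2812, f(x_1) = 22.330948, coefficient = 2
x_2 = 2.5625, f(x_2) = 33.231006, coefficient = 2
x_3 = 2.8438, f(x_3) = 48.855824, coefficient = 2
x_4 = 3.1250, f(x_4) = 71.124672, coefficient = 2
x_5 = 3.4062, f(x_5) = 102.705121, coefficient = 2
x_6 = 3.6875, f(x_6) = 147.296671, coefficient = 2
x_7 = 3.9688, f(x_7) = 210.019668, coefficient = 2
x_8 = 4.2500, f(x_8) = 297.948002, coefficient = 1

I ≈ (0.281250/2) × 1583.853936 = 222.729460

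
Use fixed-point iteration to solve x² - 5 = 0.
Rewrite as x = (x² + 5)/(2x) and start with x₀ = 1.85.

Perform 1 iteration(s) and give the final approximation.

Equation: x² - 5 = 0
Fixed-point form: x = (x² + 5)/(2x)
x₀ = 1.85

x_1 = g(1.850000) = 2.276351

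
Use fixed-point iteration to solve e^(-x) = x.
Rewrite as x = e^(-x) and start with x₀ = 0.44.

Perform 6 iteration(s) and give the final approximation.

Equation: e^(-x) = x
Fixed-point form: x = e^(-x)
x₀ = 0.44

x_1 = g(0.440000) = 0.644036
x_2 = g(0.644036) = 0.525168
x_3 = g(0.525168) = 0.591456
x_4 = g(0.591456) = 0.553521
x_5 = g(0.553521) = 0.574922
x_6 = g(0.574922) = 0.562749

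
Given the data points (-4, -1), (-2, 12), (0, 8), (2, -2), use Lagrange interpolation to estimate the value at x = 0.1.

Lagrange interpolation formula:
P(x) = Σ yᵢ × Lᵢ(x)
where Lᵢ(x) = Π_{j≠i} (x - xⱼ)/(xᵢ - xⱼ)

L_0(0.1) = (0.1 - (-2))/(-4 - (-2)) × (0.1 - 0)/(-4 - 0) × (0.1 - 2)/(-4 - 2) = 0.008313
L_1(0.1) = (0.1 - (-4))/(-2 - (-4)) × (0.1 - 0)/(-2 - 0) × (0.1 - 2)/(-2 - 2) = -0.048687
L_2(0.1) = (0.1 - (-4))/(0 - (-4)) × (0.1 - (-2))/(0 - (-2)) × (0.1 - 2)/(0 - 2) = 1.022437
L_3(0.1) = (0.1 - (-4))/(2 - (-4)) × (0.1 - (-2))/(2 - (-2)) × (0.1 - 0)/(2 - 0) = 0.017937

P(0.1) = (-1)×L_0(0.1) + 12×L_1(0.1) + 8×L_2(0.1) + (-2)×L_3(0.1)
P(0.1) = 7.551062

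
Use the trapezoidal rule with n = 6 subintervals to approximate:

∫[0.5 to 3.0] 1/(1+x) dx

f(x) = 1/(1+x)
a = 0.5, b = 3.0, n = 6
h = (b - a)/n = 0.416667

Trapezoidal rule: (h/2)[f(x₀) + 2f(x₁) + 2f(x₂) + ... + f(xₙ)]

x_0 = 0.5000, f(x_0) = 0.666667, coefficient = 1
x_1 = 0.9167, f(x_1) = 0.521739, coefficient = 2
x_2 = 1.3333, f(x_2) = 0.428571, coefficient = 2
x_3 = 1.7500, f(x_3) = 0.363636, coefficient = 2
x_4 = 2.1667, f(x_4) = 0.315789, coefficient = 2
x_5 = 2.5833, f(x_5) = 0.279070, coefficient = 2
x_6 = 3.0000, f(x_6) = 0.250000, coefficient = 1

I ≈ (0.416667/2) × 4.734279 = 0.986308
Exact value: 0.980829
Error: 0.005479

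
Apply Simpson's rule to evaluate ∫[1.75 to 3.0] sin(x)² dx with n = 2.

f(x) = sin(x)²
a = 1.75, b = 3.0, n = 2
h = (b - a)/n = 0.625000

Simpson's rule: (h/3)[f(x₀) + 4f(x₁) + 2f(x₂) + ... + f(xₙ)]

x_0 = 1.7500, f(x_0) = 0.968228, coefficient = 1
x_1 = 2.3750, f(x_1) = 0.481199, coefficient = 4
x_2 = 3.0000, f(x_2) = 0.019915, coefficient = 1

I ≈ (0.625000/3) × 2.912939 = 0.606862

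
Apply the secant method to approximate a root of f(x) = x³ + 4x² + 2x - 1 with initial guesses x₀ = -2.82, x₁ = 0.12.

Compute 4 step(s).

f(x) = x³ + 4x² + 2x - 1
x₀ = -2.82, x₁ = 0.12

Secant formula: x_{n+1} = x_n - f(x_n)(x_n - x_{n-1})/(f(x_n) - f(x_{n-1}))

Iteration 1:
  f(-2.820000) = 2.743832
  f(0.120000) = -0.700672
  x_2 = 0.120000 - (-0.700672)×(0.120000 - (-2.820000))/(-0.700672 - 2.743832)
       = -0.478047
Iteration 2:
  f(0.120000) = -0.700672
  f(-0.478047) = -1.151226
  x_3 = -0.478047 - (-1.151226)×(-0.478047 - 0.120000)/(-1.151226 - (-0.700672))
       = 1.050044
Iteration 3:
  f(-0.478047) = -1.151226
  f(1.050044) = 6.668231
  x_4 = 1.050044 - 6.668231×(1.050044 - (-0.478047))/(6.668231 - (-1.151226))
       = -0.253073
Iteration 4:
  f(1.050044) = 6.668231
  f(-0.253073) = -1.266170
  x_5 = -0.253073 - (-1.266170)×(-0.253073 - 1.050044)/(-1.266170 - 6.668231)
       = -0.045121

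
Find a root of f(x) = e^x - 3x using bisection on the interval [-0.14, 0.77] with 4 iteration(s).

f(x) = e^x - 3x
Initial interval: [-0.14, 0.77]

Iteration 1:
  c_1 = (-0.140000 + 0.770000)/2 = 0.315000
  f(c_1) = f(0.315000) = 0.425259
  f(a) × f(c) ≥ 0, new interval: [0.315000, 0.770000]
Iteration 2:
  c_2 = (0.315000 + 0.770000)/2 = 0.542500
  f(c_2) = f(0.542500) = 0.092802
  f(a) × f(c) ≥ 0, new interval: [0.542500, 0.770000]
Iteration 3:
  c_3 = (0.542500 + 0.770000)/2 = 0.656250
  f(c_3) = f(0.656250) = -0.041200
  f(a) × f(c) < 0, new interval: [0.542500, 0.656250]
Iteration 4:
  c_4 = (0.542500 + 0.656250)/2 = 0.599375
  f(c_4) = f(0.599375) = 0.022855
  f(a) × f(c) ≥ 0, new interval: [0.599375, 0.656250]

After 4 iteration(s), the approximation is c_4 = 0.599375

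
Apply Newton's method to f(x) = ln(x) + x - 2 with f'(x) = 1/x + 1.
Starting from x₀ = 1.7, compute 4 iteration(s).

f(x) = ln(x) + x - 2
f'(x) = 1/x + 1
x₀ = 1.7

Newton-Raphson formula: x_{n+1} = x_n - f(x_n)/f'(x_n)

Iteration 1:
  f(1.700000) = 0.230628
  f'(1.700000) = 1.588235
  x_1 = 1.700000 - 0.230628/1.588235 = 1.554790
Iteration 2:
  f(1.554790) = -0.003870
  f'(1.554790) = 1.643174
  x_2 = 1.554790 - (-0.003870)/1.643174 = 1.557145
Iteration 3:
  f(1.557145) = -0.000001
  f'(1.557145) = 1.642201
  x_3 = 1.557145 - (-0.000001)/1.642201 = 1.557146
Iteration 4:
  f(1.557146) = 0.000000
  f'(1.557146) = 1.642201
  x_4 = 1.557146 - 0.000000/1.642201 = 1.557146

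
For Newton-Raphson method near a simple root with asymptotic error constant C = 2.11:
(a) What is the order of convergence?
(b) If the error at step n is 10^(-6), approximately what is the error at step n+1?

(a) Newton-Raphson has quadratic (order 2) convergence near simple roots.
    This means |e_{n+1}| ≈ C|e_n|².

(b) With |e_n| = 10^(-6) and C = 2.11:
    |e_{n+1}| ≈ 2.11 × (10^(-6))² = 2.11 × 10^(-12)

(a) 2 (quadratic); (b) |e_{n+1}| ≈ 2.110e-12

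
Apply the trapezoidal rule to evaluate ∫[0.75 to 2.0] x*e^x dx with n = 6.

f(x) = x*e^x
a = 0.75, b = 2.0, n = 6
h = (b - a)/n = 0.208333

Trapezoidal rule: (h/2)[f(x₀) + 2f(x₁) + 2f(x₂) + ... + f(xₙ)]

x_0 = 0.7500, f(x_0) = 1.587750, coefficient = 1
x_1 = 0.9583, f(x_1) = 2.498708, coefficient = 2
x_2 = 1.1667, f(x_2) = 3.746482, coefficient = 2
x_3 = 1.3750, f(x_3) = 5.438230, coefficient = 2
x_4 = 1.5833, f(x_4) = 7.712679, coefficient = 2
x_5 = 1.7917, f(x_5) = 10.749002, coefficient = 2
x_6 = 2.0000, f(x_6) = 14.778112, coefficient = 1

I ≈ (0.208333/2) × 76.656067 = 7.985007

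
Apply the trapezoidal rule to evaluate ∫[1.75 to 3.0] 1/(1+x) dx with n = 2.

f(x) = 1/(1+x)
a = 1.75, b = 3.0, n = 2
h = (b - a)/n = 0.625000

Trapezoidal rule: (h/2)[f(x₀) + 2f(x₁) + 2f(x₂) + ... + f(xₙ)]

x_0 = 1.7500, f(x_0) = 0.363636, coefficient = 1
x_1 = 2.3750, f(x_1) = 0.296296, coefficient = 2
x_2 = 3.0000, f(x_2) = 0.250000, coefficient = 1

I ≈ (0.625000/2) × 1.206229 = 0.376947
Exact value: 0.374693
Error: 0.002253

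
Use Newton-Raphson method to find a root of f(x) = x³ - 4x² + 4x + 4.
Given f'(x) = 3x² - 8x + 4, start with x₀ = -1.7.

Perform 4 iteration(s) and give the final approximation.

f(x) = x³ - 4x² + 4x + 4
f'(x) = 3x² - 8x + 4
x₀ = -1.7

Newton-Raphson formula: x_{n+1} = x_n - f(x_n)/f'(x_n)

Iteration 1:
  f(-1.700000) = -19.273000
  f'(-1.700000) = 26.270000
  x_1 = -1.700000 - (-19.273000)/26.270000 = -0.966349
Iteration 2:
  f(-0.966349) = -4.503130
  f'(-0.966349) = 14.532289
  x_2 = -0.966349 - (-4.503130)/14.532289 = -0.656479
Iteration 3:
  f(-0.656479) = -0.632692
  f'(-0.656479) = 10.544723
  x_3 = -0.656479 - (-0.632692)/10.544723 = -0.596478
Iteration 4:
  f(-0.596478) = -0.021275
  f'(-0.596478) = 9.839182
  x_4 = -0.596478 - (-0.021275)/9.839182 = -0.594316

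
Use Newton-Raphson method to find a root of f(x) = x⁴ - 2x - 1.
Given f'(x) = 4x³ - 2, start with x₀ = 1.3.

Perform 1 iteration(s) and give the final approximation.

f(x) = x⁴ - 2x - 1
f'(x) = 4x³ - 2
x₀ = 1.3

Newton-Raphson formula: x_{n+1} = x_n - f(x_n)/f'(x_n)

Iteration 1:
  f(1.300000) = -0.743900
  f'(1.300000) = 6.788000
  x_1 = 1.300000 - (-0.743900)/6.788000 = 1.409590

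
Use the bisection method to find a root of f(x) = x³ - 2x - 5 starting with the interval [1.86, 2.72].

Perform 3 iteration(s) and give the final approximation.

f(x) = x³ - 2x - 5
Initial interval: [1.86, 2.72]

Iteration 1:
  c_1 = (1.860000 + 2.720000)/2 = 2.290000
  f(c_1) = f(2.290000) = 2.428989
  f(a) × f(c) < 0, new interval: [1.860000, 2.290000]
Iteration 2:
  c_2 = (1.860000 + 2.290000)/2 = 2.075000
  f(c_2) = f(2.075000) = -0.215828
  f(a) × f(c) ≥ 0, new interval: [2.075000, 2.290000]
Iteration 3:
  c_3 = (2.075000 + 2.290000)/2 = 2.182500
  f(c_3) = f(2.182500) = 1.030916
  f(a) × f(c) < 0, new interval: [2.075000, 2.182500]

After 3 iteration(s), the approximation is c_3 = 2.182500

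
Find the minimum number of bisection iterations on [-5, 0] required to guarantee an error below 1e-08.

We need (b-a)/2^n ≤ 1e-08
(0 - (-5))/2^n ≤ 1e-08
5/2^n ≤ 1e-08
2^n ≥ 500000000
n ≥ log₂(500000000) = 28.90
n ≥ 29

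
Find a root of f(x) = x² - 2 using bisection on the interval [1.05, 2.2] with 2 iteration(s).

f(x) = x² - 2
Initial interval: [1.05, 2.2]

Iteration 1:
  c_1 = (1.050000 + 2.200000)/2 = 1.625000
  f(c_1) = f(1.625000) = 0.640625
  f(a) × f(c) < 0, new interval: [1.050000, 1.625000]
Iteration 2:
  c_2 = (1.050000 + 1.625000)/2 = 1.337500
  f(c_2) = f(1.337500) = -0.211094
  f(a) × f(c) ≥ 0, new interval: [1.337500, 1.625000]

After 2 iteration(s), the approximation is c_2 = 1.337500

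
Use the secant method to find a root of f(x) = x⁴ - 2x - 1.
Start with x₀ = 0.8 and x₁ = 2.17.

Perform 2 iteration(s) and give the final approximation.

f(x) = x⁴ - 2x - 1
x₀ = 0.8, x₁ = 2.17

Secant formula: x_{n+1} = x_n - f(x_n)(x_n - x_{n-1})/(f(x_n) - f(x_{n-1}))

Iteration 1:
  f(0.800000) = -2.190400
  f(2.170000) = 16.833739
  x_2 = 2.170000 - 16.833739×(2.170000 - 0.800000)/(16.833739 - (-2.190400))
       = 0.957739
Iteration 2:
  f(2.170000) = 16.833739
  f(0.957739) = -2.074105
  x_3 = 0.957739 - (-2.074105)×(0.957739 - 2.170000)/(-2.074105 - 16.833739)
       = 1.090719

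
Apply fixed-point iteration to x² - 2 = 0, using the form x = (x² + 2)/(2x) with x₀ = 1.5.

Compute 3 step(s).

Equation: x² - 2 = 0
Fixed-point form: x = (x² + 2)/(2x)
x₀ = 1.5

x_1 = g(1.500000) = 1.416667
x_2 = g(1.416667) = 1.414216
x_3 = g(1.414216) = 1.414214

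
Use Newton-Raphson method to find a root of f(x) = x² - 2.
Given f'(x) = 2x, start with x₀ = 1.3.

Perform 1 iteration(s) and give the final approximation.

f(x) = x² - 2
f'(x) = 2x
x₀ = 1.3

Newton-Raphson formula: x_{n+1} = x_n - f(x_n)/f'(x_n)

Iteration 1:
  f(1.300000) = -0.310000
  f'(1.300000) = 2.600000
  x_1 = 1.300000 - (-0.310000)/2.600000 = 1.419231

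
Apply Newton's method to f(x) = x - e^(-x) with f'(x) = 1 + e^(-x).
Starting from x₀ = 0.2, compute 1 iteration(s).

f(x) = x - e^(-x)
f'(x) = 1 + e^(-x)
x₀ = 0.2

Newton-Raphson formula: x_{n+1} = x_n - f(x_n)/f'(x_n)

Iteration 1:
  f(0.200000) = -0.618731
  f'(0.200000) = 1.818731
  x_1 = 0.200000 - (-0.618731)/1.818731 = 0.540199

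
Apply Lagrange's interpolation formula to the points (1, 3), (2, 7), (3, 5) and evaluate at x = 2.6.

Lagrange interpolation formula:
P(x) = Σ yᵢ × Lᵢ(x)
where Lᵢ(x) = Π_{j≠i} (x - xⱼ)/(xᵢ - xⱼ)

L_0(2.6) = (2.6 - 2)/(1 - 2) × (2.6 - 3)/(1 - 3) = -0.120000
L_1(2.6) = (2.6 - 1)/(2 - 1) × (2.6 - 3)/(2 - 3) = 0.640000
L_2(2.6) = (2.6 - 1)/(3 - 1) × (2.6 - 2)/(3 - 2) = 0.480000

P(2.6) = 3×L_0(2.6) + 7×L_1(2.6) + 5×L_2(2.6)
P(2.6) = 6.520000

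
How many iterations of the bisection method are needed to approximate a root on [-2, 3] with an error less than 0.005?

We need (b-a)/2^n ≤ 0.005
(3 - (-2))/2^n ≤ 0.005
5/2^n ≤ 0.005
2^n ≥ 1000
n ≥ log₂(1000) = 9.97
n ≥ 10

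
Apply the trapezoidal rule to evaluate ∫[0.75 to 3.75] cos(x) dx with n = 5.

f(x) = cos(x)
a = 0.75, b = 3.75, n = 5
h = (b - a)/n = 0.600000

Trapezoidal rule: (h/2)[f(x₀) + 2f(x₁) + 2f(x₂) + ... + f(xₙ)]

x_0 = 0.7500, f(x_0) = 0.731689, coefficient = 1
x_1 = 1.3500, f(x_1) = 0.219007, coefficient = 2
x_2 = 1.9500, f(x_2) = -0.370181, coefficient = 2
x_3 = 2.5500, f(x_3) = -0.830054, coefficient = 2
x_4 = 3.1500, f(x_4) = -0.999965, coefficient = 2
x_5 = 3.7500, f(x_5) = -0.820559, coefficient = 1

I ≈ (0.600000/2) × -4.051255 = -1.215377
Exact value: -1.253200
Error: 0.037824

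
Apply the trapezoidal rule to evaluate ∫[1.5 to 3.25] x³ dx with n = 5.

f(x) = x³
a = 1.5, b = 3.25, n = 5
h = (b - a)/n = 0.350000

Trapezoidal rule: (h/2)[f(x₀) + 2f(x₁) + 2f(x₂) + ... + f(xₙ)]

x_0 = 1.5000, f(x_0) = 3.375000, coefficient = 1
x_1 = 1.8500, f(x_1) = 6.331625, coefficient = 2
x_2 = 2.2000, f(x_2) = 10.648000, coefficient = 2
x_3 = 2.5500, f(x_3) = 16.581375, coefficient = 2
x_4 = 2.9000, f(x_4) = 24.389000, coefficient = 2
x_5 = 3.2500, f(x_5) = 34.328125, coefficient = 1

I ≈ (0.350000/2) × 153.603125 = 26.880547
Exact value: 26.625977
Error: 0.254570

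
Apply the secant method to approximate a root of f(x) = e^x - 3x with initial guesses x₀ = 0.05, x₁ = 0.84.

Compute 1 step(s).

f(x) = e^x - 3x
x₀ = 0.05, x₁ = 0.84

Secant formula: x_{n+1} = x_n - f(x_n)(x_n - x_{n-1})/(f(x_n) - f(x_{n-1}))

Iteration 1:
  f(0.050000) = 0.901271
  f(0.840000) = -0.203633
  x_2 = 0.840000 - (-0.203633)×(0.840000 - 0.050000)/(-0.203633 - 0.901271)
       = 0.694404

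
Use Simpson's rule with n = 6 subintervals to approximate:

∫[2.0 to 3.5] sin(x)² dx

f(x) = sin(x)²
a = 2.0, b = 3.5, n = 6
h = (b - a)/n = 0.250000

Simpson's rule: (h/3)[f(x₀) + 4f(x₁) + 2f(x₂) + ... + f(xₙ)]

x_0 = 2.0000, f(x_0) = 0.826822, coefficient = 1
x_1 = 2.2500, f(x_1) = 0.605398, coefficient = 4
x_2 = 2.5000, f(x_2) = 0.358169, coefficient = 2
x_3 = 2.7500, f(x_3) = 0.145665, coefficient = 4
x_4 = 3.0000, f(x_4) = 0.019915, coefficient = 2
x_5 = 3.2500, f(x_5) = 0.011706, coefficient = 4
x_6 = 3.5000, f(x_6) = 0.123049, coefficient = 1

I ≈ (0.250000/3) × 4.757115 = 0.396426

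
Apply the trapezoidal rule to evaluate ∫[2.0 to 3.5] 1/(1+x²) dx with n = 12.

f(x) = 1/(1+x²)
a = 2.0, b = 3.5, n = 12
h = (b - a)/n = 0.125000

Trapezoidal rule: (h/2)[f(x₀) + 2f(x₁) + 2f(x₂) + ... + f(xₙ)]

x_0 = 2.0000, f(x_0) = 0.200000, coefficient = 1
x_1 = 2.1250, f(x_1) = 0.181303, coefficient = 2
x_2 = 2.2500, f(x_2) = 0.164948, coefficient = 2
x_3 = 2.3750, f(x_3) = 0.150588, coefficient = 2
x_4 = 2.5000, f(x_4) = 0.137931, coefficient = 2
x_5 = 2.6250, f(x_5) = 0.126733, coefficient = 2
x_6 = 2.7500, f(x_6) = 0.116788, coefficient = 2
x_7 = 2.8750, f(x_7) = 0.107926, coefficient = 2
x_8 = 3.0000, f(x_8) = 0.100000, coefficient = 2
x_9 = 3.1250, f(x_9) = 0.092888, coefficient = 2
x_10 = 3.2500, f(x_10) = 0.086486, coefficient = 2
x_11 = 3.3750, f(x_11) = 0.080706, coefficient = 2
x_12 = 3.5000, f(x_12) = 0.075472, coefficient = 1

I ≈ (0.125000/2) × 2.968069 = 0.185504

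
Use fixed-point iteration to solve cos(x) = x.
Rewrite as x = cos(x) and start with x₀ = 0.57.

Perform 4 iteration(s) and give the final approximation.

Equation: cos(x) = x
Fixed-point form: x = cos(x)
x₀ = 0.57

x_1 = g(0.570000) = 0.841901
x_2 = g(0.841901) = 0.666046
x_3 = g(0.666046) = 0.786271
x_4 = g(0.786271) = 0.706489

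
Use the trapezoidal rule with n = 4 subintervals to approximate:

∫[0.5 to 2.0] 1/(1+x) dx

f(x) = 1/(1+x)
a = 0.5, b = 2.0, n = 4
h = (b - a)/n = 0.375000

Trapezoidal rule: (h/2)[f(x₀) + 2f(x₁) + 2f(x₂) + ... + f(xₙ)]

x_0 = 0.5000, f(x_0) = 0.666667, coefficient = 1
x_1 = 0.8750, f(x_1) = 0.533333, coefficient = 2
x_2 = 1.2500, f(x_2) = 0.444444, coefficient = 2
x_3 = 1.6250, f(x_3) = 0.380952, coefficient = 2
x_4 = 2.0000, f(x_4) = 0.333333, coefficient = 1

I ≈ (0.375000/2) × 3.717460 = 0.697024
Exact value: 0.693147
Error: 0.003877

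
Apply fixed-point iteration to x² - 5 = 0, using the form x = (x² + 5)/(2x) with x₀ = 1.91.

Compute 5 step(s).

Equation: x² - 5 = 0
Fixed-point form: x = (x² + 5)/(2x)
x₀ = 1.91

x_1 = g(1.910000) = 2.263901
x_2 = g(2.263901) = 2.236239
x_3 = g(2.236239) = 2.236068
x_4 = g(2.236068) = 2.236068
x_5 = g(2.236068) = 2.236068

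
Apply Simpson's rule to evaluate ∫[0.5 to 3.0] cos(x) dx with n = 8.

f(x) = cos(x)
a = 0.5, b = 3.0, n = 8
h = (b - a)/n = 0.312500

Simpson's rule: (h/3)[f(x₀) + 4f(x₁) + 2f(x₂) + ... + f(xₙ)]

x_0 = 0.5000, f(x_0) = 0.877583, coefficient = 1
x_1 = 0.8125, f(x_1) = 0.687686, coefficient = 4
x_2 = 1.1250, f(x_2) = 0.431177, coefficient = 2
x_3 = 1.4375, f(x_3) = 0.132902, coefficient = 4
x_4 = 1.7500, f(x_4) = -0.178246, coefficient = 2
x_5 = 2.0625, f(x_5) = -0.472128, coefficient = 4
x_6 = 2.3750, f(x_6) = -0.720278, coefficient = 2
x_7 = 2.6875, f(x_7) = -0.898659, coefficient = 4
x_8 = 3.0000, f(x_8) = -0.989992, coefficient = 1

I ≈ (0.312500/3) × -3.247907 = -0.338324
Exact value: -0.338306
Error: 0.000018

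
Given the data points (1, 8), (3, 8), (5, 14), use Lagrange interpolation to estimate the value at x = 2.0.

Lagrange interpolation formula:
P(x) = Σ yᵢ × Lᵢ(x)
where Lᵢ(x) = Π_{j≠i} (x - xⱼ)/(xᵢ - xⱼ)

L_0(2.0) = (2.0 - 3)/(1 - 3) × (2.0 - 5)/(1 - 5) = 0.375000
L_1(2.0) = (2.0 - 1)/(3 - 1) × (2.0 - 5)/(3 - 5) = 0.750000
L_2(2.0) = (2.0 - 1)/(5 - 1) × (2.0 - 3)/(5 - 3) = -0.125000

P(2.0) = 8×L_0(2.0) + 8×L_1(2.0) + 14×L_2(2.0)
P(2.0) = 7.250000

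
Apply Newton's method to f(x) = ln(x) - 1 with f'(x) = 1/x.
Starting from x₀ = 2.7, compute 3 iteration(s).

f(x) = ln(x) - 1
f'(x) = 1/x
x₀ = 2.7

Newton-Raphson formula: x_{n+1} = x_n - f(x_n)/f'(x_n)

Iteration 1:
  f(2.700000) = -0.006748
  f'(2.700000) = 0.370370
  x_1 = 2.700000 - (-0.006748)/0.370370 = 2.718220
Iteration 2:
  f(2.718220) = -0.000023
  f'(2.718220) = 0.367888
  x_2 = 2.718220 - (-0.000023)/0.367888 = 2.718282
Iteration 3:
  f(2.718282) = 0.000000
  f'(2.718282) = 0.367879
  x_3 = 2.718282 - 0.000000/0.367879 = 2.718282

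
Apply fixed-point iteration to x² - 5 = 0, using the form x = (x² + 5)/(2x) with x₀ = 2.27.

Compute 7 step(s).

Equation: x² - 5 = 0
Fixed-point form: x = (x² + 5)/(2x)
x₀ = 2.27

x_1 = g(2.270000) = 2.236322
x_2 = g(2.236322) = 2.236068
x_3 = g(2.236068) = 2.236068
x_4 = g(2.236068) = 2.236068
x_5 = g(2.236068) = 2.236068
x_6 = g(2.236068) = 2.236068
x_7 = g(2.236068) = 2.236068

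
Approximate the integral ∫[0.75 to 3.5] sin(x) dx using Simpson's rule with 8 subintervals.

f(x) = sin(x)
a = 0.75, b = 3.5, n = 8
h = (b - a)/n = 0.343750

Simpson's rule: (h/3)[f(x₀) + 4f(x₁) + 2f(x₂) + ... + f(xₙ)]

x_0 = 0.7500, f(x_0) = 0.681639, coefficient = 1
x_1 = 1.0938, f(x_1) = 0.888355, coefficient = 4
x_2 = 1.4375, f(x_2) = 0.991129, coefficient = 2
x_3 = 1.7812, f(x_3) = 0.977936, coefficient = 4
x_4 = 2.1250, f(x_4) = 0.850320, coefficient = 2
x_5 = 2.4688, f(x_5) = 0.623212, coefficient = 4
x_6 = 2.8125, f(x_6) = 0.323185, coefficient = 2
x_7 = 3.1562, f(x_7) = -0.014657, coefficient = 4
x_8 = 3.5000, f(x_8) = -0.350783, coefficient = 1

I ≈ (0.343750/3) × 14.559507 = 1.668277
Exact value: 1.668146
Error: 0.000131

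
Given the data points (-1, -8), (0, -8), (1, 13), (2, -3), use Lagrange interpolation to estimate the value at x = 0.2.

Lagrange interpolation formula:
P(x) = Σ yᵢ × Lᵢ(x)
where Lᵢ(x) = Π_{j≠i} (x - xⱼ)/(xᵢ - xⱼ)

L_0(0.2) = (0.2 - 0)/(-1 - 0) × (0.2 - 1)/(-1 - 1) × (0.2 - 2)/(-1 - 2) = -0.048000
L_1(0.2) = (0.2 - (-1))/(0 - (-1)) × (0.2 - 1)/(0 - 1) × (0.2 - 2)/(0 - 2) = 0.864000
L_2(0.2) = (0.2 - (-1))/(1 - (-1)) × (0.2 - 0)/(1 - 0) × (0.2 - 2)/(1 - 2) = 0.216000
L_3(0.2) = (0.2 - (-1))/(2 - (-1)) × (0.2 - 0)/(2 - 0) × (0.2 - 1)/(2 - 1) = -0.032000

P(0.2) = (-8)×L_0(0.2) + (-8)×L_1(0.2) + 13×L_2(0.2) + (-3)×L_3(0.2)
P(0.2) = -3.624000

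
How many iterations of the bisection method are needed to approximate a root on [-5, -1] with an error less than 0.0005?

We need (b-a)/2^n ≤ 0.0005
(-1 - (-5))/2^n ≤ 0.0005
4/2^n ≤ 0.0005
2^n ≥ 8000
n ≥ log₂(8000) = 12.97
n ≥ 13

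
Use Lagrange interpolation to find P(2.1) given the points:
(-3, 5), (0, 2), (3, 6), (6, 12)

Lagrange interpolation formula:
P(x) = Σ yᵢ × Lᵢ(x)
where Lᵢ(x) = Π_{j≠i} (x - xⱼ)/(xᵢ - xⱼ)

L_0(2.1) = (2.1 - 0)/(-3 - 0) × (2.1 - 3)/(-3 - 3) × (2.1 - 6)/(-3 - 6) = -0.045500
L_1(2.1) = (2.1 - (-3))/(0 - (-3)) × (2.1 - 3)/(0 - 3) × (2.1 - 6)/(0 - 6) = 0.331500
L_2(2.1) = (2.1 - (-3))/(3 - (-3)) × (2.1 - 0)/(3 - 0) × (2.1 - 6)/(3 - 6) = 0.773500
L_3(2.1) = (2.1 - (-3))/(6 - (-3)) × (2.1 - 0)/(6 - 0) × (2.1 - 3)/(6 - 3) = -0.059500

P(2.1) = 5×L_0(2.1) + 2×L_1(2.1) + 6×L_2(2.1) + 12×L_3(2.1)
P(2.1) = 4.362500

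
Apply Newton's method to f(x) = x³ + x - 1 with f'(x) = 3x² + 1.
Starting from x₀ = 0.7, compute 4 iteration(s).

f(x) = x³ + x - 1
f'(x) = 3x² + 1
x₀ = 0.7

Newton-Raphson formula: x_{n+1} = x_n - f(x_n)/f'(x_n)

Iteration 1:
  f(0.700000) = 0.043000
  f'(0.700000) = 2.470000
  x_1 = 0.700000 - 0.043000/2.470000 = 0.682591
Iteration 2:
  f(0.682591) = 0.000631
  f'(0.682591) = 2.397792
  x_2 = 0.682591 - 0.000631/2.397792 = 0.682328
Iteration 3:
  f(0.682328) = 0.000000
  f'(0.682328) = 2.396714
  x_3 = 0.682328 - 0.000000/2.396714 = 0.682328
Iteration 4:
  f(0.682328) = 0.000000
  f'(0.682328) = 2.396714
  x_4 = 0.682328 - 0.000000/2.396714 = 0.682328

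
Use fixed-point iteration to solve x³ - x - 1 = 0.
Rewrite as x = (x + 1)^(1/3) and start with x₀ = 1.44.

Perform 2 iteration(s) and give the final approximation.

Equation: x³ - x - 1 = 0
Fixed-point form: x = (x + 1)^(1/3)
x₀ = 1.44

x_1 = g(1.440000) = 1.346263
x_2 = g(1.346263) = 1.328798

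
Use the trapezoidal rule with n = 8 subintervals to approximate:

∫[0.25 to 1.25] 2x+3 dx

f(x) = 2x+3
a = 0.25, b = 1.25, n = 8
h = (b - a)/n = 0.125000

Trapezoidal rule: (h/2)[f(x₀) + 2f(x₁) + 2f(x₂) + ... + f(xₙ)]

x_0 = 0.2500, f(x_0) = 3.500000, coefficient = 1
x_1 = 0.3750, f(x_1) = 3.750000, coefficient = 2
x_2 = 0.5000, f(x_2) = 4.000000, coefficient = 2
x_3 = 0.6250, f(x_3) = 4.250000, coefficient = 2
x_4 = 0.7500, f(x_4) = 4.500000, coefficient = 2
x_5 = 0.8750, f(x_5) = 4.750000, coefficient = 2
x_6 = 1.0000, f(x_6) = 5.000000, coefficient = 2
x_7 = 1.1250, f(x_7) = 5.250000, coefficient = 2
x_8 = 1.2500, f(x_8) = 5.500000, coefficient = 1

I ≈ (0.125000/2) × 72.000000 = 4.500000
Exact value: 4.500000
Error: 0.000000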